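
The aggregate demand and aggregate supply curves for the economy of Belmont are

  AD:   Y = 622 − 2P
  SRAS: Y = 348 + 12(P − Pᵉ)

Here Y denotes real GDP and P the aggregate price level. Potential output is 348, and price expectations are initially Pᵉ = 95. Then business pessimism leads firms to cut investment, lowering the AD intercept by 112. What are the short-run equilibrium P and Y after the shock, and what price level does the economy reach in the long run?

AD shifts left: new AD is Y = 510 − 2P. With Pᵉ = 95, SRAS is Y = 12P − 792.
Short run: 510 − 2P = 12P − 792 gives 1302 = 14P, so P = 93 and Y = 510 − 2·93 = 324.
Y = 324 is below potential 348; expectations adjust and SRAS shifts right until Y = 348.
Long run: on the new AD curve, 348 = 510 − 2P gives P = 81.

Short run: P = 93, Y = 324. Long run: P = 81.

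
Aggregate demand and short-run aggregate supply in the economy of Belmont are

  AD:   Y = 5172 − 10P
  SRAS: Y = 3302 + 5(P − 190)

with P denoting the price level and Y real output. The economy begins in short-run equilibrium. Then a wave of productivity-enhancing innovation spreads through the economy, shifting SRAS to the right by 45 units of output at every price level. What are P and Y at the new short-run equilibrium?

This is a positive supply shock: SRAS shifts right.
New SRAS: Y = 2397 + 5P.
Set AD = SRAS: 5172 − 10P = 2397 + 5P, so 2775 = 15P and P = 185.
Y = 5172 − 10·185 = 3322.

P = 185, Y = 3322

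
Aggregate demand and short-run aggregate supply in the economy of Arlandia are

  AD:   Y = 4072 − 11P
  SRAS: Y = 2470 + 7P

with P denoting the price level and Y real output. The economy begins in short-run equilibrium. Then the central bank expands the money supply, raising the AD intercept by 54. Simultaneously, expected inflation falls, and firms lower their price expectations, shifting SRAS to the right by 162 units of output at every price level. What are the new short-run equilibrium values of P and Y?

P = 83, Y = 3213

After both shocks: AD is Y = 4126 − 11P and SRAS is Y = 2632 + 7P.
Setting them equal: 1494 = 18P, so P = 83.
Y = 4126 − 11·83 = 3213.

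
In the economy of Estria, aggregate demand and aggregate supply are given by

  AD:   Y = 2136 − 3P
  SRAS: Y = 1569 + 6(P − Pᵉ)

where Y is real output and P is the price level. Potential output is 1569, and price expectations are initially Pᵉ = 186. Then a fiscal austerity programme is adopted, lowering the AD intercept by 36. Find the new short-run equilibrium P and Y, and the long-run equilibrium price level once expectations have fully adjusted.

AD shifts left: new AD is Y = 2100 − 3P. With Pᵉ = 186, SRAS is Y = 453 + 6P.
Short run: 2100 − 3P = 453 + 6P gives 1647 = 9P, so P = 183 and Y = 2100 − 3·183 = 1551.
Y = 1551 is below potential 1569; expectations adjust and SRAS shifts right until Y = 1569.
Long run: on the new AD curve, 1569 = 2100 − 3P gives P = 177.

Short run: P = 183, Y = 1551. Long run: P = 177.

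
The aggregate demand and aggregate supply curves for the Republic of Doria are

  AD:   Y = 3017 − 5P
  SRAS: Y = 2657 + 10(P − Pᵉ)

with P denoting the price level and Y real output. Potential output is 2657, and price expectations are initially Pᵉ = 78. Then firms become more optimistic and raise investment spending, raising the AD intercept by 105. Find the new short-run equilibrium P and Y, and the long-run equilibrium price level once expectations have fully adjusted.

Short run: P = 83, Y = 2707. Long run: P = 93.

AD shifts right: new AD is Y = 3122 − 5P. With Pᵉ = 78, SRAS is Y = 1877 + 10P.
Short run: 3122 − 5P = 1877 + 10P gives 1245 = 15P, so P = 83 and Y = 3122 − 5·83 = 2707.
Y = 2707 is above potential 2657; expectations adjust and SRAS shifts left until Y = 2657.
Long run: on the new AD curve, 2657 = 3122 − 5P gives P = 93.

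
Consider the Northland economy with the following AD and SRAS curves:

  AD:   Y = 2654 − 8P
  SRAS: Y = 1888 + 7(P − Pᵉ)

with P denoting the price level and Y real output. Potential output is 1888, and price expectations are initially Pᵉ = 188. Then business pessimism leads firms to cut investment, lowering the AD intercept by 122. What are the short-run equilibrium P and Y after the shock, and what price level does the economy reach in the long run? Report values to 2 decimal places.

AD shifts left: new AD is Y = 2532 − 8P. With Pᵉ = 188, SRAS is Y = 572 + 7P.
Short run: 2532 − 8P = 572 + 7P gives 1960 = 15P, so P = 130.67 and Y = 2532 − 8P = 1486.67.
Y = 1486.67 is below potential 1888; expectations adjust and SRAS shifts right until Y = 1888.
Long run: on the new AD curve, 1888 = 2532 − 8P gives P = 80.50.

Short run: P = 130.67, Y = 1486.67. Long run: P = 80.50.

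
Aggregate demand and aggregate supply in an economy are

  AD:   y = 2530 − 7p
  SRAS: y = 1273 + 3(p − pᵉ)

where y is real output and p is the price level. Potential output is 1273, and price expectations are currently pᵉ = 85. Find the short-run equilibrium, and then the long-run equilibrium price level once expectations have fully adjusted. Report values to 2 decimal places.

Short run: with pᵉ = 85, SRAS is y = 1018 + 3p. Setting AD = SRAS gives 1512 = 10p, so p = 151.20 and y = 2530 − 7p = 1471.60.
Output 1471.60 is above potential 1273, so over time expected prices rise and SRAS shifts left until y returns to 1273.
Long run: y = 1273 on the AD curve gives 1273 = 2530 − 7p, so p = 179.57.

Short run: p = 151.20, y = 1471.60. Long run: p = 179.57.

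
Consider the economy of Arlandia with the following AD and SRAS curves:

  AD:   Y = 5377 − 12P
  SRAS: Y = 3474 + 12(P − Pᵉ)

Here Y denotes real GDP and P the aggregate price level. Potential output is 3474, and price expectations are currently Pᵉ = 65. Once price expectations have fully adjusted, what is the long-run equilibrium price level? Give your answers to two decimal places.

Short run: with Pᵉ = 65, SRAS is Y = 2694 + 12P. Setting AD = SRAS gives 2683 = 24P, so P = 111.79 and Y = 5377 − 12P = 4035.50.
Output 4035.50 is above potential 3474, so over time expected prices rise and SRAS shifts left until Y returns to 3474.
Long run: Y = 3474 on the AD curve gives 3474 = 5377 − 12P, so P = 158.58.

Long-run P = 158.58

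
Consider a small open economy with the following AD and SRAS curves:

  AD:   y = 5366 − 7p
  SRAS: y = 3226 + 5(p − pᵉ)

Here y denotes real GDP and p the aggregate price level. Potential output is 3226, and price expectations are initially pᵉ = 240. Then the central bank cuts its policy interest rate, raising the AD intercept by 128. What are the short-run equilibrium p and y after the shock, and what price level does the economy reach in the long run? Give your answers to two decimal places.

AD shifts right: new AD is y = 5494 − 7p. With pᵉ = 240, SRAS is y = 2026 + 5p.
Short run: 5494 − 7p = 2026 + 5p gives 3468 = 12p, so p = 289.00 and y = 5494 − 7p = 3471.00.
y = 3471.00 is above potential 3226; expectations adjust and SRAS shifts left until y = 3226.
Long run: on the new AD curve, 3226 = 5494 − 7p gives p = 324.00.

Short run: p = 289.00, y = 3471.00. Long run: p = 324.00.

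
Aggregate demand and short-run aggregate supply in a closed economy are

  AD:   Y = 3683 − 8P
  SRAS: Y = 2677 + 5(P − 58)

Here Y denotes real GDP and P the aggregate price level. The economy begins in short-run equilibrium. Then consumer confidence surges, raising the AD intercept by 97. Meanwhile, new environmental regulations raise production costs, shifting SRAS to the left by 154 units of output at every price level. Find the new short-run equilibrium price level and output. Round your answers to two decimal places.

After both shocks: AD is Y = 3780 − 8P and SRAS is Y = 2233 + 5P.
Setting them equal: 1547 = 13P, so P = 119.00.
Substituting into AD, Y = 2828.00.

P = 119.00, Y = 2828.00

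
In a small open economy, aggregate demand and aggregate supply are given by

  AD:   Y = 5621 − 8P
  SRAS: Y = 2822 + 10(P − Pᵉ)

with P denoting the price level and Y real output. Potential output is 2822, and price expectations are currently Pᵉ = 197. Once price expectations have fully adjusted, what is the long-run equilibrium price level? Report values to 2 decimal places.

Short run: with Pᵉ = 197, SRAS is Y = 852 + 10P. Setting AD = SRAS gives 4769 = 18P, so P = 264.94 and Y = 5621 − 8P = 3501.44.
Output 3501.44 is above potential 2822, so over time expected prices rise and SRAS shifts left until Y returns to 2822.
Long run: Y = 2822 on the AD curve gives 2822 = 5621 − 8P, so P = 349.88.

Long-run P = 349.88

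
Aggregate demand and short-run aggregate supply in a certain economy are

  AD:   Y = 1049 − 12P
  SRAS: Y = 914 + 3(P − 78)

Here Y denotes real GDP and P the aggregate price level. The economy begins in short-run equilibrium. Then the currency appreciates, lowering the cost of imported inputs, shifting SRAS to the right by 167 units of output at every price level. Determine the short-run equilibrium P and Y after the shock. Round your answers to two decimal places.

This is a positive supply shock: SRAS shifts right.
New SRAS: Y = 847 + 3P.
Set AD = SRAS: 1049 − 12P = 847 + 3P, so 202 = 15P and P = 13.47.
Substituting into AD, Y = 887.40.

P = 13.47, Y = 887.40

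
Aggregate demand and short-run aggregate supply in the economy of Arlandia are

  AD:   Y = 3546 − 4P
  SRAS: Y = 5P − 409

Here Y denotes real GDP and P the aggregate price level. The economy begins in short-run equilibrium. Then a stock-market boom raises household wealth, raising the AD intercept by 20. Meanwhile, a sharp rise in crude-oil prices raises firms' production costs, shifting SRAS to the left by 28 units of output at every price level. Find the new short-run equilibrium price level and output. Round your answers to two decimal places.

P = 444.78, Y = 1786.89

After both shocks: AD is Y = 3566 − 4P and SRAS is Y = 5P − 437.
Setting them equal: 4003 = 9P, so P = 444.78.
Substituting into AD, Y = 1786.89.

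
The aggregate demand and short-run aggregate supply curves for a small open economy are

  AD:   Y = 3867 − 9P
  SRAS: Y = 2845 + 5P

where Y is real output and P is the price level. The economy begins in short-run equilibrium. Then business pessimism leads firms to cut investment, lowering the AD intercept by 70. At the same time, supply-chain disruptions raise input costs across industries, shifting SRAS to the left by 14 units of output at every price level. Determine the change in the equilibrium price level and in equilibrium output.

After both shocks: AD is Y = 3797 − 9P and SRAS is Y = 2831 + 5P.
Setting them equal: 966 = 14P, so P = 69.
Y = 3797 − 9·69 = 3176.
Initially P = 73, Y = 3210, so ΔP = -4 and ΔY = -34.

ΔP = -4, ΔY = -34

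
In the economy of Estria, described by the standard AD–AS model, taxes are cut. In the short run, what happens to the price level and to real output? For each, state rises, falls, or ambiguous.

This is a positive demand shock: AD shifts right.
Moving along the upward-sloping SRAS curve, P rises and Y rises.

Price level: rises; output: rises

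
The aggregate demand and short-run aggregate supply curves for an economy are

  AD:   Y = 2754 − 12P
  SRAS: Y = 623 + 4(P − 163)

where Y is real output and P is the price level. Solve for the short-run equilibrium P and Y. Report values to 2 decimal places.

P = 173.94, Y = 666.75

Write SRAS as Y = 623 + 4P − 652 = 4P − 29.
Set AD = SRAS: 2754 − 12P = 4P − 29, so 2783 = 16P and P = 173.94.
Substituting into AD, Y = 2754 − 12P = 666.75.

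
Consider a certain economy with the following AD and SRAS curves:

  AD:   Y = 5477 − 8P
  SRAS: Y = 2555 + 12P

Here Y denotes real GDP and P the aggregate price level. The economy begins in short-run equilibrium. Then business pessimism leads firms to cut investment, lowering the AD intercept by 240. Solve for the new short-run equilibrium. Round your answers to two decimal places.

P = 134.10, Y = 4164.20

This is a negative demand shock: AD shifts left.
New AD: Y = 5237 − 8P.
Set AD = SRAS: 5237 − 8P = 2555 + 12P, so 2682 = 20P and P = 134.10.
Substituting into AD, Y = 4164.20.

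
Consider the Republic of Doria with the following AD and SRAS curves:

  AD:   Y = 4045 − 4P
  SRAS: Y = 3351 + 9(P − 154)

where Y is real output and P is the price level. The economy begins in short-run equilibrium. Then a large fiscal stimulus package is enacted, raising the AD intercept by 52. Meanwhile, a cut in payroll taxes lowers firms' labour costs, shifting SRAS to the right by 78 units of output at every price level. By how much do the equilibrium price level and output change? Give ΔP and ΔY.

After both shocks: AD is Y = 4097 − 4P and SRAS is Y = 2043 + 9P.
Setting them equal: 2054 = 13P, so P = 158.
Y = 4097 − 4·158 = 3465.
Initially P = 160, Y = 3405, so ΔP = -2 and ΔY = +60.

ΔP = -2, ΔY = +60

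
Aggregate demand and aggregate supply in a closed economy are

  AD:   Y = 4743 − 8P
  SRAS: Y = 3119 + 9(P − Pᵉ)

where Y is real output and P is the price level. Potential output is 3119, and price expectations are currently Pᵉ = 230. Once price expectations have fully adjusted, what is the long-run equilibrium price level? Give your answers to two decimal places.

Short run: with Pᵉ = 230, SRAS is Y = 1049 + 9P. Setting AD = SRAS gives 3694 = 17P, so P = 217.29 and Y = 4743 − 8P = 3004.65.
Output 3004.65 is below potential 3119, so over time expected prices fall and SRAS shifts right until Y returns to 3119.
Long run: Y = 3119 on the AD curve gives 3119 = 4743 − 8P, so P = 203.00.

Long-run P = 203.00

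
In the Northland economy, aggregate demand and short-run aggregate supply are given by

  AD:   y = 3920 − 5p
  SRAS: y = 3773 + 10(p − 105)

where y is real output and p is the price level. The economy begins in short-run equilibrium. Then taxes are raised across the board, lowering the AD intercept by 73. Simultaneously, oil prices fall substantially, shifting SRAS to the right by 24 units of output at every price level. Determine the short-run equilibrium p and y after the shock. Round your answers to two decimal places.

p = 73.33, y = 3480.33

After both shocks: AD is y = 3847 − 5p and SRAS is y = 2747 + 10p.
Setting them equal: 1100 = 15p, so p = 73.33.
Substituting into AD, y = 3480.33.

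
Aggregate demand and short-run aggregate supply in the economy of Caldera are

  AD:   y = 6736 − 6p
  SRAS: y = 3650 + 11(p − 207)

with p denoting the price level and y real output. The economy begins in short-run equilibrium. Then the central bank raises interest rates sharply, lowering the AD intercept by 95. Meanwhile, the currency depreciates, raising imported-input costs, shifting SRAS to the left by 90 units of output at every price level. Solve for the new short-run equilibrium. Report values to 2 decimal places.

After both shocks: AD is y = 6641 − 6p and SRAS is y = 1283 + 11p.
Setting them equal: 5358 = 17p, so p = 315.18.
Substituting into AD, y = 4749.94.

p = 315.18, y = 4749.94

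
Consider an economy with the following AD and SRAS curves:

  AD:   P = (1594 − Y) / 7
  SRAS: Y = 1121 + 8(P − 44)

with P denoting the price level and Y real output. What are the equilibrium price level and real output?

P = 55, Y = 1209

Write SRAS as Y = 1121 + 8P − 352 = 769 + 8P.
Rearrange AD to Y = 1594 − 7P.
Set AD = SRAS: 1594 − 7P = 769 + 8P, so 825 = 15P and P = 55.
Then Y = 1594 − 7·55 = 1209.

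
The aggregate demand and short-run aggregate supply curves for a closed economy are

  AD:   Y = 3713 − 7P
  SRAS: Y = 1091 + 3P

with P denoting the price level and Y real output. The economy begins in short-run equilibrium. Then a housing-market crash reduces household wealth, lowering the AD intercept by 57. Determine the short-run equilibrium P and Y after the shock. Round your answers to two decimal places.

P = 256.50, Y = 1860.50

This is a negative demand shock: AD shifts left.
New AD: Y = 3656 − 7P.
Set AD = SRAS: 3656 − 7P = 1091 + 3P, so 2565 = 10P and P = 256.50.
Substituting into AD, Y = 1860.50.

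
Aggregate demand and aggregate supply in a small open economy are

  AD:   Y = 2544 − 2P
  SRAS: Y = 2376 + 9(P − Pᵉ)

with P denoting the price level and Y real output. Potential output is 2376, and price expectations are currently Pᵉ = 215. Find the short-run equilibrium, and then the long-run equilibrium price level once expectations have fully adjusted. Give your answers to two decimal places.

Short run: P = 191.18, Y = 2161.64. Long run: P = 84.00.

Short run: with Pᵉ = 215, SRAS is Y = 441 + 9P. Setting AD = SRAS gives 2103 = 11P, so P = 191.18 and Y = 2544 − 2P = 2161.64.
Output 2161.64 is below potential 2376, so over time expected prices fall and SRAS shifts right until Y returns to 2376.
Long run: Y = 2376 on the AD curve gives 2376 = 2544 − 2P, so P = 84.00.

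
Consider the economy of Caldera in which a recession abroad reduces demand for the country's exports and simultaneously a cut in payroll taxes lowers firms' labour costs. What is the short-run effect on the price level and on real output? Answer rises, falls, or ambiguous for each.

The first event is a negative demand shock: AD shifts left, which by itself pushes P down and Y down.
The second is a favourable supply shock: SRAS shifts right, which by itself pushes P down and Y up.
Both shocks push P down, so P falls. The two shocks push Y in opposite directions, so the effect on Y is ambiguous.

Price level: falls; output: ambiguous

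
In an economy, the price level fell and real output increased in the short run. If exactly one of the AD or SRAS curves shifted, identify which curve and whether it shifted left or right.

SRAS shifted right

P fell and Y rose. An AD shift moves P and Y in the same direction; an SRAS shift moves them in opposite directions.
Here P and Y moved in opposite directions, so the SRAS curve shifted.
Since Y rose, SRAS shifted right.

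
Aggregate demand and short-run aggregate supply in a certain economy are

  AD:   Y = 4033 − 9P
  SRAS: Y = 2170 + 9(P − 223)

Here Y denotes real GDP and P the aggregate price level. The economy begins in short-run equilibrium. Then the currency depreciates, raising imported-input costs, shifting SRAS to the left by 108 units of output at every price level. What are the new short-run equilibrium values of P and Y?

P = 221, Y = 2044

This is a negative supply shock: SRAS shifts left.
New SRAS: Y = 55 + 9P.
Set AD = SRAS: 4033 − 9P = 55 + 9P, so 3978 = 18P and P = 221.
Y = 4033 − 9·221 = 2044.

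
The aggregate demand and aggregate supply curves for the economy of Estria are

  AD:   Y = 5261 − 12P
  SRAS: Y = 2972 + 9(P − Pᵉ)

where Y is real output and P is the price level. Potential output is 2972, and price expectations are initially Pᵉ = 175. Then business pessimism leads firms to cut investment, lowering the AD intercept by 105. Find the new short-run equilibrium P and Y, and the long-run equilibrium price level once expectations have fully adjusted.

Short run: P = 179, Y = 3008. Long run: P = 182.

AD shifts left: new AD is Y = 5156 − 12P. With Pᵉ = 175, SRAS is Y = 1397 + 9P.
Short run: 5156 − 12P = 1397 + 9P gives 3759 = 21P, so P = 179 and Y = 5156 − 12·179 = 3008.
Y = 3008 is above potential 2972; expectations adjust and SRAS shifts left until Y = 2972.
Long run: on the new AD curve, 2972 = 5156 − 12P gives P = 182.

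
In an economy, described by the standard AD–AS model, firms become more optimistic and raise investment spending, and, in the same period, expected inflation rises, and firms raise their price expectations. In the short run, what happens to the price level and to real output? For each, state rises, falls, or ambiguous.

Price level: rises; output: ambiguous

The first event is a positive demand shock: AD shifts right, which by itself pushes P up and Y up.
The second is an adverse supply shock: SRAS shifts left, which by itself pushes P up and Y down.
Both shocks push P up, so P rises. The two shocks push Y in opposite directions, so the effect on Y is ambiguous.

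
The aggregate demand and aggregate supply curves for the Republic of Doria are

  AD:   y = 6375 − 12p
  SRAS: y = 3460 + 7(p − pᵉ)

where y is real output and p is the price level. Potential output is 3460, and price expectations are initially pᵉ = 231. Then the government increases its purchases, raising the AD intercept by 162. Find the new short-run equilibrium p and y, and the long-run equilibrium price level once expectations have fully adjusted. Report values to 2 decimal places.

AD shifts right: new AD is y = 6537 − 12p. With pᵉ = 231, SRAS is y = 1843 + 7p.
Short run: 6537 − 12p = 1843 + 7p gives 4694 = 19p, so p = 247.05 and y = 6537 − 12p = 3572.37.
y = 3572.37 is above potential 3460; expectations adjust and SRAS shifts left until y = 3460.
Long run: on the new AD curve, 3460 = 6537 − 12p gives p = 256.42.

Short run: p = 247.05, y = 3572.37. Long run: p = 256.42.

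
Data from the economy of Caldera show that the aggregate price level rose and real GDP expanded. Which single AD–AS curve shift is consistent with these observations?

P rose and Y rose. An AD shift moves P and Y in the same direction; an SRAS shift moves them in opposite directions.
Here P and Y moved in the same direction, so the AD curve shifted.
Since Y rose, AD shifted right.

AD shifted right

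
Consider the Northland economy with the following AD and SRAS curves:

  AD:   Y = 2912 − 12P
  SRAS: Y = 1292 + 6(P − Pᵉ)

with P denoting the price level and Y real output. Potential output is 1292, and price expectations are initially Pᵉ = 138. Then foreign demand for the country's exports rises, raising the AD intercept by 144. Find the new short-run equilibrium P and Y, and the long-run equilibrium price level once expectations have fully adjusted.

AD shifts right: new AD is Y = 3056 − 12P. With Pᵉ = 138, SRAS is Y = 464 + 6P.
Short run: 3056 − 12P = 464 + 6P gives 2592 = 18P, so P = 144 and Y = 3056 − 12·144 = 1328.
Y = 1328 is above potential 1292; expectations adjust and SRAS shifts left until Y = 1292.
Long run: on the new AD curve, 1292 = 3056 − 12P gives P = 147.

Short run: P = 144, Y = 1328. Long run: P = 147.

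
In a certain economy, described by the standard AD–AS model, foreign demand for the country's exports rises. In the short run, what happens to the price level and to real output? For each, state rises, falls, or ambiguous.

Price level: rises; output: rises

This is a positive demand shock: AD shifts right.
Moving along the upward-sloping SRAS curve, P rises and Y rises.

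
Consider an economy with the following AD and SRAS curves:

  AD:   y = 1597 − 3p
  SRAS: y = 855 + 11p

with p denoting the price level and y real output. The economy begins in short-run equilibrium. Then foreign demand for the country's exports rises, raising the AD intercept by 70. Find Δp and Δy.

Δp = +5, Δy = +55

This is a positive demand shock: AD shifts right.
New AD: y = 1667 − 3p.
Set AD = SRAS: 1667 − 3p = 855 + 11p, so 812 = 14p and p = 58.
y = 1667 − 3·58 = 1493.
Initially p = 53, y = 1438, so Δp = +5 and Δy = +55.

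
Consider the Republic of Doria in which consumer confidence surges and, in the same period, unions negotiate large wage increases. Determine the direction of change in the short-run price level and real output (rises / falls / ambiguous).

The first event is a positive demand shock: AD shifts right, which by itself pushes P up and Y up.
The second is an adverse supply shock: SRAS shifts left, which by itself pushes P up and Y down.
Both shocks push P up, so P rises. The two shocks push Y in opposite directions, so the effect on Y is ambiguous.

Price level: rises; output: ambiguous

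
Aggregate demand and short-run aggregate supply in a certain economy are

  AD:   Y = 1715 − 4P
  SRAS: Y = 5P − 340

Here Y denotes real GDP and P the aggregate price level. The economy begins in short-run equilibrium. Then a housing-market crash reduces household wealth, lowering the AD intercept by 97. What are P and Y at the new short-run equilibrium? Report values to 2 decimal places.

P = 217.56, Y = 747.78

This is a negative demand shock: AD shifts left.
New AD: Y = 1618 − 4P.
Set AD = SRAS: 1618 − 4P = 5P − 340, so 1958 = 9P and P = 217.56.
Substituting into AD, Y = 747.78.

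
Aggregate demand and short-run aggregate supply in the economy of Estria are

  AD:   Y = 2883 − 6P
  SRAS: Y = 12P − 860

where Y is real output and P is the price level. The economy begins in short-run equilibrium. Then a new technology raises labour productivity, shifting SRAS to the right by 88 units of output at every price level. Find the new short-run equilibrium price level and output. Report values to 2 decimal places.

P = 203.06, Y = 1664.67

This is a positive supply shock: SRAS shifts right.
New SRAS: Y = 12P − 772.
Set AD = SRAS: 2883 − 6P = 12P − 772, so 3655 = 18P and P = 203.06.
Substituting into AD, Y = 1664.67.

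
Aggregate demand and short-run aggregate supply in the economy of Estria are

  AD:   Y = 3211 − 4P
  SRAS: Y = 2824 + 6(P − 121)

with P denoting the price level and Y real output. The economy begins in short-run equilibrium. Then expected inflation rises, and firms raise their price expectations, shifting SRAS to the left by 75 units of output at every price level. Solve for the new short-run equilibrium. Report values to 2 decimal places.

This is a negative supply shock: SRAS shifts left.
New SRAS: Y = 2023 + 6P.
Set AD = SRAS: 3211 − 4P = 2023 + 6P, so 1188 = 10P and P = 118.80.
Substituting into AD, Y = 2735.80.

P = 118.80, Y = 2735.80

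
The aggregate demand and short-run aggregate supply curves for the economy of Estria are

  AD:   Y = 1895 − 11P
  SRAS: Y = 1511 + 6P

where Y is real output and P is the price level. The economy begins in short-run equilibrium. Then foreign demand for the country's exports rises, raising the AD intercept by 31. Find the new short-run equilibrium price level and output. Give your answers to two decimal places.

This is a positive demand shock: AD shifts right.
New AD: Y = 1926 − 11P.
Set AD = SRAS: 1926 − 11P = 1511 + 6P, so 415 = 17P and P = 24.41.
Substituting into AD, Y = 1657.47.

P = 24.41, Y = 1657.47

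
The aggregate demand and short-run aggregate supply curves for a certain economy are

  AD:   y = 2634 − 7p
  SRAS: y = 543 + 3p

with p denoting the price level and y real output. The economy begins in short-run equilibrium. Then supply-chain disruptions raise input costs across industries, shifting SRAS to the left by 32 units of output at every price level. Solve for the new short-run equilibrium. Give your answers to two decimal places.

p = 212.30, y = 1147.90

This is a negative supply shock: SRAS shifts left.
New SRAS: y = 511 + 3p.
Set AD = SRAS: 2634 − 7p = 511 + 3p, so 2123 = 10p and p = 212.30.
Substituting into AD, y = 1147.90.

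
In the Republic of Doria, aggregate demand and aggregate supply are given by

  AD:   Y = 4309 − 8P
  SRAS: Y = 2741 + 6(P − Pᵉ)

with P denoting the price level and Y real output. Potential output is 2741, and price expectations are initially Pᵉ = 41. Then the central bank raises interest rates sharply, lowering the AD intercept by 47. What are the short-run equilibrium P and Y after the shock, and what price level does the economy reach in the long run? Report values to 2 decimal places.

Short run: P = 126.21, Y = 3252.29. Long run: P = 190.13.

AD shifts left: new AD is Y = 4262 − 8P. With Pᵉ = 41, SRAS is Y = 2495 + 6P.
Short run: 4262 − 8P = 2495 + 6P gives 1767 = 14P, so P = 126.21 and Y = 4262 − 8P = 3252.29.
Y = 3252.29 is above potential 2741; expectations adjust and SRAS shifts left until Y = 2741.
Long run: on the new AD curve, 2741 = 4262 − 8P gives P = 190.13.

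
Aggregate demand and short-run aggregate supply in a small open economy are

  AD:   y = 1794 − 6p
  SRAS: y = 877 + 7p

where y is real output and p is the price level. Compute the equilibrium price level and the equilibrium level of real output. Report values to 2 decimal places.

Set AD = SRAS: 1794 − 6p = 877 + 7p, so 917 = 13p and p = 70.54.
Substituting into AD, y = 1794 − 6p = 1370.77.

p = 70.54, y = 1370.77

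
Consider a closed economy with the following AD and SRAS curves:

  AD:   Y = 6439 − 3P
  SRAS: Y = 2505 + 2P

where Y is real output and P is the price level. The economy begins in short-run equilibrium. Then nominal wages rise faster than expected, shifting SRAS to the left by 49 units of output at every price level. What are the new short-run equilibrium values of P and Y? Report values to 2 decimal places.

This is a negative supply shock: SRAS shifts left.
New SRAS: Y = 2456 + 2P.
Set AD = SRAS: 6439 − 3P = 2456 + 2P, so 3983 = 5P and P = 796.60.
Substituting into AD, Y = 4049.20.

P = 796.60, Y = 4049.20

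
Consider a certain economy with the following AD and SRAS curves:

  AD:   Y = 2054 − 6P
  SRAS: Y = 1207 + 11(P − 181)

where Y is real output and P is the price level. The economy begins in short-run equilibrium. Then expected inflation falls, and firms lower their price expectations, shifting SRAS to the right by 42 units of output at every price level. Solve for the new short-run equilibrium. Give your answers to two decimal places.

This is a positive supply shock: SRAS shifts right.
New SRAS: Y = 11P − 742.
Set AD = SRAS: 2054 − 6P = 11P − 742, so 2796 = 17P and P = 164.47.
Substituting into AD, Y = 1067.18.

P = 164.47, Y = 1067.18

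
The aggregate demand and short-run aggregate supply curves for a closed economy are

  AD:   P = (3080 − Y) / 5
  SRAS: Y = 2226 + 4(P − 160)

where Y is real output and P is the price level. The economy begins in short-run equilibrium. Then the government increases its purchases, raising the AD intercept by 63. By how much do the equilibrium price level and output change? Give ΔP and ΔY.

ΔP = +7, ΔY = +28

This is a positive demand shock: AD shifts right.
New AD: Y = 3143 − 5P.
SRAS can be written Y = 1586 + 4P.
Set AD = SRAS: 3143 − 5P = 1586 + 4P, so 1557 = 9P and P = 173.
Y = 3143 − 5·173 = 2278.
Initially P = 166, Y = 2250, so ΔP = +7 and ΔY = +28.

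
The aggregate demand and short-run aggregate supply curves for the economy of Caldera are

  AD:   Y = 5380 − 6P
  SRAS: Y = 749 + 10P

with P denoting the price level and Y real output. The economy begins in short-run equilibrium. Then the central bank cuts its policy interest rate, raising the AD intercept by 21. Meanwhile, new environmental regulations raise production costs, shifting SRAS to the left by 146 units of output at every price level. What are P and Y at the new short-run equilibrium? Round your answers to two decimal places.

After both shocks: AD is Y = 5401 − 6P and SRAS is Y = 603 + 10P.
Setting them equal: 4798 = 16P, so P = 299.88.
Substituting into AD, Y = 3601.75.

P = 299.88, Y = 3601.75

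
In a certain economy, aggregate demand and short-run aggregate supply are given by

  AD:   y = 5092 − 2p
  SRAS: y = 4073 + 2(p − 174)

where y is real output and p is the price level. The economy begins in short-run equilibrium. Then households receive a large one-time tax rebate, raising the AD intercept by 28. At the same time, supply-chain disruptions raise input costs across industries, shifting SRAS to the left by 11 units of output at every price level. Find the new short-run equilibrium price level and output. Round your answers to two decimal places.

After both shocks: AD is y = 5120 − 2p and SRAS is y = 3714 + 2p.
Setting them equal: 1406 = 4p, so p = 351.50.
Substituting into AD, y = 4417.00.

p = 351.50, y = 4417.00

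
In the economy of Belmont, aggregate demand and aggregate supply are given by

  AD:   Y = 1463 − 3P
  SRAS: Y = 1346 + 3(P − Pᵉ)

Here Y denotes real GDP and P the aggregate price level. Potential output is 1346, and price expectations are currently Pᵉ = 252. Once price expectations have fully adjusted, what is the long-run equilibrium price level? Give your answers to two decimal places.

Long-run P = 39.00

Short run: with Pᵉ = 252, SRAS is Y = 590 + 3P. Setting AD = SRAS gives 873 = 6P, so P = 145.50 and Y = 1463 − 3P = 1026.50.
Output 1026.50 is below potential 1346, so over time expected prices fall and SRAS shifts right until Y returns to 1346.
Long run: Y = 1346 on the AD curve gives 1346 = 1463 − 3P, so P = 39.00.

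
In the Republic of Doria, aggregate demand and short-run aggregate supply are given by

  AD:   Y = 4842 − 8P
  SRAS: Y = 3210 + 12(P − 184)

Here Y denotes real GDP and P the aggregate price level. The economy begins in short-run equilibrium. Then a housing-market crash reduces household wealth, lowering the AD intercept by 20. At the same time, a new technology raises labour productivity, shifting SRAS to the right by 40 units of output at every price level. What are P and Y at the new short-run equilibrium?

After both shocks: AD is Y = 4822 − 8P and SRAS is Y = 1042 + 12P.
Setting them equal: 3780 = 20P, so P = 189.
Y = 4822 − 8·189 = 3310.

P = 189, Y = 3310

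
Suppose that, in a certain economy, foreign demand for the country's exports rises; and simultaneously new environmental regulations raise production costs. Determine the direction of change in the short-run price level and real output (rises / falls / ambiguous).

Price level: rises; output: ambiguous

The first event is a positive demand shock: AD shifts right, which by itself pushes P up and Y up.
The second is an adverse supply shock: SRAS shifts left, which by itself pushes P up and Y down.
Both shocks push P up, so P rises. The two shocks push Y in opposite directions, so the effect on Y is ambiguous.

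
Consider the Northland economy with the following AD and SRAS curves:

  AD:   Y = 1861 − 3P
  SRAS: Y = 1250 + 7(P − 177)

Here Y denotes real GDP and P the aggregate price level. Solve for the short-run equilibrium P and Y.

P = 185, Y = 1306

Write SRAS as Y = 1250 + 7P − 1239 = 11 + 7P.
Set AD = SRAS: 1861 − 3P = 11 + 7P, so 1850 = 10P and P = 185.
Then Y = 1861 − 3·185 = 1306.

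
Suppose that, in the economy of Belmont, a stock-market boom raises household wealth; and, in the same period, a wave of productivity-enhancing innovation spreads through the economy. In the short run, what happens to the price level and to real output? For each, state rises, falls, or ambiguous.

The first event is a positive demand shock: AD shifts right, which by itself pushes P up and Y up.
The second is a favourable supply shock: SRAS shifts right, which by itself pushes P down and Y up.
The two shocks push P in opposite directions, so the effect on P is ambiguous. Both shocks push Y up, so Y rises.

Price level: ambiguous; output: rises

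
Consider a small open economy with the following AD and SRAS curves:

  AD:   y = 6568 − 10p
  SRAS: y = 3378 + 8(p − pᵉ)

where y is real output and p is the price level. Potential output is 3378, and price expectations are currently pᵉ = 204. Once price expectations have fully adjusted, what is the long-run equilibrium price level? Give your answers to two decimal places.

Short run: with pᵉ = 204, SRAS is y = 1746 + 8p. Setting AD = SRAS gives 4822 = 18p, so p = 267.89 and y = 6568 − 10p = 3889.11.
Output 3889.11 is above potential 3378, so over time expected prices rise and SRAS shifts left until y returns to 3378.
Long run: y = 3378 on the AD curve gives 3378 = 6568 − 10p, so p = 319.00.

Long-run p = 319.00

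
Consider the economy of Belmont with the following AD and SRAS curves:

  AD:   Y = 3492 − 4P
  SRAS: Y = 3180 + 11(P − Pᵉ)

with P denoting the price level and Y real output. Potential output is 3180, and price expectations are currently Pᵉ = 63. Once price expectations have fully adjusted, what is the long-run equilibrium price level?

Short run: with Pᵉ = 63, SRAS is Y = 2487 + 11P. Setting AD = SRAS gives 1005 = 15P, so P = 67 and Y = 3492 − 4·67 = 3224.
Output 3224 is above potential 3180, so over time expected prices rise and SRAS shifts left until Y returns to 3180.
Long run: Y = 3180 on the AD curve gives 3180 = 3492 − 4P, so P = 78.

Long-run P = 78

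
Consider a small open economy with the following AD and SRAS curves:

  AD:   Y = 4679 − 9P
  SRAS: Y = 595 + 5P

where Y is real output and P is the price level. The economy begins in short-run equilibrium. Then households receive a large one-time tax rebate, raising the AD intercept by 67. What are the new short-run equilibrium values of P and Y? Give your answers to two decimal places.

This is a positive demand shock: AD shifts right.
New AD: Y = 4746 − 9P.
Set AD = SRAS: 4746 − 9P = 595 + 5P, so 4151 = 14P and P = 296.50.
Substituting into AD, Y = 2077.50.

P = 296.50, Y = 2077.50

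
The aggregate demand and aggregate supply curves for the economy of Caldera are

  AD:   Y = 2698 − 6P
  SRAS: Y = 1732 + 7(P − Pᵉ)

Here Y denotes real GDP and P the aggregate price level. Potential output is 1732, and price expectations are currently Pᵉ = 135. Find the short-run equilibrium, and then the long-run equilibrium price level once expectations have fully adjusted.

Short run: with Pᵉ = 135, SRAS is Y = 787 + 7P. Setting AD = SRAS gives 1911 = 13P, so P = 147 and Y = 2698 − 6·147 = 1816.
Output 1816 is above potential 1732, so over time expected prices rise and SRAS shifts left until Y returns to 1732.
Long run: Y = 1732 on the AD curve gives 1732 = 2698 − 6P, so P = 161.

Short run: P = 147, Y = 1816. Long run: P = 161.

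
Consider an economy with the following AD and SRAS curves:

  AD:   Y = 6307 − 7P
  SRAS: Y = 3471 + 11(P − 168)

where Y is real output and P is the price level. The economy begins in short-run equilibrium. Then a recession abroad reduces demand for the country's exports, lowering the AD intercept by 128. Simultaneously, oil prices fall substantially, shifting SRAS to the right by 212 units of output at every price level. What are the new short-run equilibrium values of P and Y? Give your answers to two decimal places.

After both shocks: AD is Y = 6179 − 7P and SRAS is Y = 1835 + 11P.
Setting them equal: 4344 = 18P, so P = 241.33.
Substituting into AD, Y = 4489.67.

P = 241.33, Y = 4489.67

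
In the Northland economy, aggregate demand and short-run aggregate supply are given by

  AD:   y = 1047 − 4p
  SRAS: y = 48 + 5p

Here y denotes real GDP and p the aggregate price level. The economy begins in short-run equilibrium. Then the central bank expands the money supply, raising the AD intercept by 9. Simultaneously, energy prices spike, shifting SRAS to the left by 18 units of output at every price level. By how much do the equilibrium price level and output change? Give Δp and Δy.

Δp = +3, Δy = -3

After both shocks: AD is y = 1056 − 4p and SRAS is y = 30 + 5p.
Setting them equal: 1026 = 9p, so p = 114.
y = 1056 − 4·114 = 600.
Initially p = 111, y = 603, so Δp = +3 and Δy = -3.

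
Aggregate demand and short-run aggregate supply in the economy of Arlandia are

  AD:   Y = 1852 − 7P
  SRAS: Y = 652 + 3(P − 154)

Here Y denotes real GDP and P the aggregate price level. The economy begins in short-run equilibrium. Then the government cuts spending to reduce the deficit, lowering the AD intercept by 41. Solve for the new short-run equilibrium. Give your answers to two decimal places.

P = 162.10, Y = 676.30

This is a negative demand shock: AD shifts left.
New AD: Y = 1811 − 7P.
SRAS can be written Y = 190 + 3P.
Set AD = SRAS: 1811 − 7P = 190 + 3P, so 1621 = 10P and P = 162.10.
Substituting into AD, Y = 676.30.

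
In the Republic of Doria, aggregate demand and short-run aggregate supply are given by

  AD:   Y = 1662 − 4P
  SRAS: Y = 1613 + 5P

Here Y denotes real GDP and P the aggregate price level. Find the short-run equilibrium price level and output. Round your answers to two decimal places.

P = 5.44, Y = 1640.22

Set AD = SRAS: 1662 − 4P = 1613 + 5P, so 49 = 9P and P = 5.44.
Substituting into AD, Y = 1662 − 4P = 1640.22.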